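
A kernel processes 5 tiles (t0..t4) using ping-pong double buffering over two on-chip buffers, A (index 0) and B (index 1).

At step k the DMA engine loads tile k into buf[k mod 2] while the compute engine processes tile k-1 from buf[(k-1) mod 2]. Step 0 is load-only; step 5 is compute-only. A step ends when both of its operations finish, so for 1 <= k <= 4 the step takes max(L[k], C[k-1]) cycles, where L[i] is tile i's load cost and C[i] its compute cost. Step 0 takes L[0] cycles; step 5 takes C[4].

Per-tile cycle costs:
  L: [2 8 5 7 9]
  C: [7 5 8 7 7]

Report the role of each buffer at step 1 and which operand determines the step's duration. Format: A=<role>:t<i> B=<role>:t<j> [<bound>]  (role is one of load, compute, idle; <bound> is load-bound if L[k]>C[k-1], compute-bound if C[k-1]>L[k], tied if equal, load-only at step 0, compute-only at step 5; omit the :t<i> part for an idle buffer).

step 1: A=compute:t0 B=load:t1 [load-bound]

  0. 2=2c; end=2; A:t0 B:-
  1. max(8,7)=8c; end=10; A:t0 B:t1
  2. max(5,5)=5c; end=15; A:t2 B:t1
  3. max(7,8)=8c; end=23; A:t2 B:t3
  4. max(9,7)=9c; end=32; A:t4 B:t3
  5. 7=7c; end=39; A:t4 B:t3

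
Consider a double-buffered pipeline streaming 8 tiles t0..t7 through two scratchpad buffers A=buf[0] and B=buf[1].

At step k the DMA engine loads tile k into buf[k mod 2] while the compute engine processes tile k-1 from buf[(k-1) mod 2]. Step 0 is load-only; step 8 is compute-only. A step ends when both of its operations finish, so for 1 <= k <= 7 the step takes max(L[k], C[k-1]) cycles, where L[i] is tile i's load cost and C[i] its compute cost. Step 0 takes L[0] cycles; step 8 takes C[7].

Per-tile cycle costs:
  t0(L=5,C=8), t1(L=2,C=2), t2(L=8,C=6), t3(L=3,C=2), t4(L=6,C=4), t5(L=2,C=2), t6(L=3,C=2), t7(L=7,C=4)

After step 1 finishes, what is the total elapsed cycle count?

k=0 load=t0/5c comp=- wait=5 total=5
k=1 load=t1/2c comp=t0/8c wait=8 total=13
k=2 load=t2/8c comp=t1/2c wait=8 total=21
k=3 load=t3/3c comp=t2/6c wait=6 total=27
k=4 load=t4/6c comp=t3/2c wait=6 total=33
k=5 load=t5/2c comp=t4/4c wait=4 total=37
k=6 load=t6/3c comp=t5/2c wait=3 total=40
k=7 load=t7/7c comp=t6/2c wait=7 total=47
k=8 load=- comp=t7/4c wait=4 total=51

end_cycle[1] = 13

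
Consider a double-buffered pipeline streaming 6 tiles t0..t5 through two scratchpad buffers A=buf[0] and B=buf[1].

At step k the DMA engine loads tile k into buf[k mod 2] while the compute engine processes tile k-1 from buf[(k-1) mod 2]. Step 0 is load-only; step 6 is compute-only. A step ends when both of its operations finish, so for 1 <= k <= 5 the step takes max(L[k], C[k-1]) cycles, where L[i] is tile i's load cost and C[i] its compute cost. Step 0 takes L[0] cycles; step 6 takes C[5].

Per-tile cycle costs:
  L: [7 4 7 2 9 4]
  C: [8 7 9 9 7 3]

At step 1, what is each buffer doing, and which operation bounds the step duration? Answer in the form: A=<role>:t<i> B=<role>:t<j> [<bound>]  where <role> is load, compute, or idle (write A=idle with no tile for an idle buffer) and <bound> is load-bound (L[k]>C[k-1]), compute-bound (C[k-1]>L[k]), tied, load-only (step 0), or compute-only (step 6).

step 1: A=compute:t0 B=load:t1 [compute-bound]

step 0: L[0]=7 → dur=7, Σ=7 | A=load:t0 B=idle [load-only]
step 1: L[1]=4 C[0]=8 → dur=8, Σ=15 | A=compute:t0 B=load:t1 [compute-bound]
step 2: L[2]=7 C[1]=7 → dur=7, Σ=22 | A=load:t2 B=compute:t1 [tied]
step 3: L[3]=2 C[2]=9 → dur=9, Σ=31 | A=compute:t2 B=load:t3 [compute-bound]
step 4: L[4]=9 C[3]=9 → dur=9, Σ=40 | A=load:t4 B=compute:t3 [tied]
step 5: L[5]=4 C[4]=7 → dur=7, Σ=47 | A=compute:t4 B=load:t5 [compute-bound]
step 6: C[5]=3 → dur=3, Σ=50 | A=idle B=compute:t5 [compute-only]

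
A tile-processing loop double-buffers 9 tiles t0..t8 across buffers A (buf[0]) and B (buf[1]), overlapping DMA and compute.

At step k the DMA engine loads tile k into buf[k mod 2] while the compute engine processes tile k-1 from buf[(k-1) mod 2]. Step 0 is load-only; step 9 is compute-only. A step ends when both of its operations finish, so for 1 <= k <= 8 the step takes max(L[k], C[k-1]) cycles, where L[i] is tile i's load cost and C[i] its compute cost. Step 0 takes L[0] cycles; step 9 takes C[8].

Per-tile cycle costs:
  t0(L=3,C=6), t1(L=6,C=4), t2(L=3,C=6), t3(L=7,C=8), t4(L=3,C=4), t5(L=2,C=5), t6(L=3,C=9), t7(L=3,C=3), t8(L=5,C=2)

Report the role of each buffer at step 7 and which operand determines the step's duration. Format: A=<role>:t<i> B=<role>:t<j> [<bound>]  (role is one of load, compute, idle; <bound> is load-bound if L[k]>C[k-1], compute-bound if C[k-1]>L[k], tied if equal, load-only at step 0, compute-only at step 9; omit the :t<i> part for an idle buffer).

step 7: A=compute:t6 B=load:t7 [compute-bound]

step 0: L[0]=3 → dur=3, Σ=3 | A=load:t0 B=idle [load-only]
step 1: L[1]=6 C[0]=6 → dur=6, Σ=9 | A=compute:t0 B=load:t1 [tied]
step 2: L[2]=3 C[1]=4 → dur=4, Σ=13 | A=load:t2 B=compute:t1 [compute-bound]
step 3: L[3]=7 C[2]=6 → dur=7, Σ=20 | A=compute:t2 B=load:t3 [load-bound]
step 4: L[4]=3 C[3]=8 → dur=8, Σ=28 | A=load:t4 B=compute:t3 [compute-bound]
step 5: L[5]=2 C[4]=4 → dur=4, Σ=32 | A=compute:t4 B=load:t5 [compute-bound]
step 6: L[6]=3 C[5]=5 → dur=5, Σ=37 | A=load:t6 B=compute:t5 [compute-bound]
step 7: L[7]=3 C[6]=9 → dur=9, Σ=46 | A=compute:t6 B=load:t7 [compute-bound]
step 8: L[8]=5 C[7]=3 → dur=5, Σ=51 | A=load:t8 B=compute:t7 [load-bound]
step 9: C[8]=2 → dur=2, Σ=53 | A=compute:t8 B=idle [compute-only]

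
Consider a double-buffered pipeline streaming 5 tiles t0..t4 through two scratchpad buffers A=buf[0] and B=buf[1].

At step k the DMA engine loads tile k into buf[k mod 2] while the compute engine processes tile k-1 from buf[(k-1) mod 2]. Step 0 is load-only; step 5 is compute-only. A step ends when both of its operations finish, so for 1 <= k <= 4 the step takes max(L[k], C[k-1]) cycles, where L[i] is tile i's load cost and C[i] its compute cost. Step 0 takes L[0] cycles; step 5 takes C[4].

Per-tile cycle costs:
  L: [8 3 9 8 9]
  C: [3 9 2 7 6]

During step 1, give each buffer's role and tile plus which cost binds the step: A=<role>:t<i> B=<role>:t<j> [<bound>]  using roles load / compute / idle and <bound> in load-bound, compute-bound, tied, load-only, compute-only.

step 1: A=compute:t0 B=load:t1 [tied]

[0] DMA t0→A (8c) ∥ CU idle ⇒ 8c, clock 8
[1] DMA t1→B (3c) ∥ CU A:t0 (3c) ⇒ 3c, clock 11
[2] DMA t2→A (9c) ∥ CU B:t1 (9c) ⇒ 9c, clock 20
[3] DMA t3→B (8c) ∥ CU A:t2 (2c) ⇒ 8c, clock 28
[4] DMA t4→A (9c) ∥ CU B:t3 (7c) ⇒ 9c, clock 37
[5] DMA idle ∥ CU A:t4 (6c) ⇒ 6c, clock 43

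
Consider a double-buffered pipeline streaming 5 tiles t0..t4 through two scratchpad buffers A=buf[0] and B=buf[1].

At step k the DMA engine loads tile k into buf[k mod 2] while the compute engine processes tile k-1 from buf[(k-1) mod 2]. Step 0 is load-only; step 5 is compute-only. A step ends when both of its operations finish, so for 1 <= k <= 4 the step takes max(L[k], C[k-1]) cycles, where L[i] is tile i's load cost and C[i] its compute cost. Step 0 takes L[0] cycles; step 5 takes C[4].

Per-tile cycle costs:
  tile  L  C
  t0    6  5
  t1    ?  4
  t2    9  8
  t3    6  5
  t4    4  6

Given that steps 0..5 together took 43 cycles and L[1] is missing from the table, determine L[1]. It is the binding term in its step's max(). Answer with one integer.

step 0 | dur = L[0]=6 = 6
step 1 | dur = max(L[1]=?, C[0]=5) = L[1]  (unknown; binding)
step 2 | dur = max(L[2]=9, C[1]=4) = 9
step 3 | dur = max(L[3]=6, C[2]=8) = 8
step 4 | dur = max(L[4]=4, C[3]=5) = 5
step 5 | dur = C[4]=6 = 6
sum of known step durations = 34
dur[1] = total - known = 43 - 34 = 9
L[1] is the binding max in step 1, so L[1] = dur[1] = 9

L[1] = 9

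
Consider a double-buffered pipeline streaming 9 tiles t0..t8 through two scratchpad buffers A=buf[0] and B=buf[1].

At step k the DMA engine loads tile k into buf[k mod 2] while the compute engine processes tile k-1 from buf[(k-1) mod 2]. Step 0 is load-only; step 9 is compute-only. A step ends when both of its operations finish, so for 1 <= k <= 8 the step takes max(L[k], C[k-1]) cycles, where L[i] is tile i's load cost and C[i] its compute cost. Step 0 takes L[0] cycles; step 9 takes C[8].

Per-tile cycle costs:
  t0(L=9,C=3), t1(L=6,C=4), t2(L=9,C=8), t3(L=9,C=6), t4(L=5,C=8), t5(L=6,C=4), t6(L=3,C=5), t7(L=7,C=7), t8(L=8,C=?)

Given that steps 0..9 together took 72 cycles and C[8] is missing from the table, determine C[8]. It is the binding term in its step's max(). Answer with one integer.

C[8] = 6

step 0 = dur = L[0]=9 = 9
step 1 = dur = max(L[1]=6, C[0]=3) = 6
step 2 = dur = max(L[2]=9, C[1]=4) = 9
step 3 = dur = max(L[3]=9, C[2]=8) = 9
step 4 = dur = max(L[4]=5, C[3]=6) = 6
step 5 = dur = max(L[5]=6, C[4]=8) = 8
step 6 = dur = max(L[6]=3, C[5]=4) = 4
step 7 = dur = max(L[7]=7, C[6]=5) = 7
step 8 = dur = max(L[8]=8, C[7]=7) = 8
step 9 = dur = C[8]=? = C[8]  (unknown; binding)
sum of known step durations = 66
dur[9] = total - known = 72 - 66 = 6
C[8] is the binding max in step 9, so C[8] = dur[9] = 6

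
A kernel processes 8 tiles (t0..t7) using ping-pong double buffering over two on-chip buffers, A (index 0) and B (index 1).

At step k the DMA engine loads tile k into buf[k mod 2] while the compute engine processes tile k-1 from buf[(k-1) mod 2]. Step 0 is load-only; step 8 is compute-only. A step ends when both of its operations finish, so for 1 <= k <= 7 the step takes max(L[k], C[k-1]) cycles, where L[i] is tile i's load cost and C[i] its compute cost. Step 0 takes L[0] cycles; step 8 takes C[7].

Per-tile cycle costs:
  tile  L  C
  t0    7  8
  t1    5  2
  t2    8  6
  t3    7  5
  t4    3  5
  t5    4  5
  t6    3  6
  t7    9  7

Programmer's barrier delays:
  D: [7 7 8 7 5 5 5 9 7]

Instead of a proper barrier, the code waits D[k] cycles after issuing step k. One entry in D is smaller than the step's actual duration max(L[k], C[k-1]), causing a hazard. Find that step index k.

[0] required=L[0]=7=7 vs D=7 ok
[1] required=max(L[1]=5,C[0]=8)=8 vs D=7 SHORT
[2] required=max(L[2]=8,C[1]=2)=8 vs D=8 ok
[3] required=max(L[3]=7,C[2]=6)=7 vs D=7 ok
[4] required=max(L[4]=3,C[3]=5)=5 vs D=5 ok
[5] required=max(L[5]=4,C[4]=5)=5 vs D=5 ok
[6] required=max(L[6]=3,C[5]=5)=5 vs D=5 ok
[7] required=max(L[7]=9,C[6]=6)=9 vs D=9 ok
[8] required=C[7]=7=7 vs D=7 ok

hazard at step 1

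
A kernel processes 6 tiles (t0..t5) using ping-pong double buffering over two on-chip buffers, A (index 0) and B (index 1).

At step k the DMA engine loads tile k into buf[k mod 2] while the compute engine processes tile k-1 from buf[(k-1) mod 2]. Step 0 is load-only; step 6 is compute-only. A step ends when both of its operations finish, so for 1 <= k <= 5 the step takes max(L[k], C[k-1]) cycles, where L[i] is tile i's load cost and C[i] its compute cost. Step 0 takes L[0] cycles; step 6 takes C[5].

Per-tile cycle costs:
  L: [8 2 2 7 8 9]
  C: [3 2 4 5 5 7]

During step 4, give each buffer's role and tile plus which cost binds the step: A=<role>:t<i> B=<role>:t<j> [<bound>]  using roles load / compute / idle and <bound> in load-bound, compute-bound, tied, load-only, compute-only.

step 4: A=load:t4 B=compute:t3 [load-bound]

  0. 8=8c; end=8; A:t0 B:-
  1. max(2,3)=3c; end=11; A:t0 B:t1
  2. max(2,2)=2c; end=13; A:t2 B:t1
  3. max(7,4)=7c; end=20; A:t2 B:t3
  4. max(8,5)=8c; end=28; A:t4 B:t3
  5. max(9,5)=9c; end=37; A:t4 B:t5
  6. 7=7c; end=44; A:t4 B:t5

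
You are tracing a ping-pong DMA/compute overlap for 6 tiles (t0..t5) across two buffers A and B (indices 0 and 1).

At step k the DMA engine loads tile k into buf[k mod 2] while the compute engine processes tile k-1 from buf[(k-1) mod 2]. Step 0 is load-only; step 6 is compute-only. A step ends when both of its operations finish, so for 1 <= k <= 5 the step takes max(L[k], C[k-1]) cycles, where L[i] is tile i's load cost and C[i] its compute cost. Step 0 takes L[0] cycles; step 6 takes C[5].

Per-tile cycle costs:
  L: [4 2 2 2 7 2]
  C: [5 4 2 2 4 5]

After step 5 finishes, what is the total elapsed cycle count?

end_cycle[5] = 26

step 0: L[0]=4 → dur=4, Σ=4 | A=load:t0 B=idle [load-only]
step 1: L[1]=2 C[0]=5 → dur=5, Σ=9 | A=compute:t0 B=load:t1 [compute-bound]
step 2: L[2]=2 C[1]=4 → dur=4, Σ=13 | A=load:t2 B=compute:t1 [compute-bound]
step 3: L[3]=2 C[2]=2 → dur=2, Σ=15 | A=compute:t2 B=load:t3 [tied]
step 4: L[4]=7 C[3]=2 → dur=7, Σ=22 | A=load:t4 B=compute:t3 [load-bound]
step 5: L[5]=2 C[4]=4 → dur=4, Σ=26 | A=compute:t4 B=load:t5 [compute-bound]
step 6: C[5]=5 → dur=5, Σ=31 | A=idle B=compute:t5 [compute-only]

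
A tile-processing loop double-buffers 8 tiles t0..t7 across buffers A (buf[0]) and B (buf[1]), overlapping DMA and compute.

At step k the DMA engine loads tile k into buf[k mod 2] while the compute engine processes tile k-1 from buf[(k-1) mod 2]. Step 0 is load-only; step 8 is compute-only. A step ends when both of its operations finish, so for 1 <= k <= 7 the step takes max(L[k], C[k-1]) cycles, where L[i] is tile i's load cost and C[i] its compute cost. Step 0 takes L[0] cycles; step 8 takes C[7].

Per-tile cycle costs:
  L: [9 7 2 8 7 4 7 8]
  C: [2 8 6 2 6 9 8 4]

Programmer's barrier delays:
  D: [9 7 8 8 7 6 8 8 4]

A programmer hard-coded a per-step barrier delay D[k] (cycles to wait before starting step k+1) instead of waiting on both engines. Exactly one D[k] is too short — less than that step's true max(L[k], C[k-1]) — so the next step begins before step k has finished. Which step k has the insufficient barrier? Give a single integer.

[0] required=L[0]=9=9 vs D=9 ok
[1] required=max(L[1]=7,C[0]=2)=7 vs D=7 ok
[2] required=max(L[2]=2,C[1]=8)=8 vs D=8 ok
[3] required=max(L[3]=8,C[2]=6)=8 vs D=8 ok
[4] required=max(L[4]=7,C[3]=2)=7 vs D=7 ok
[5] required=max(L[5]=4,C[4]=6)=6 vs D=6 ok
[6] required=max(L[6]=7,C[5]=9)=9 vs D=8 SHORT
[7] required=max(L[7]=8,C[6]=8)=8 vs D=8 ok
[8] required=C[7]=4=4 vs D=4 ok

hazard at step 6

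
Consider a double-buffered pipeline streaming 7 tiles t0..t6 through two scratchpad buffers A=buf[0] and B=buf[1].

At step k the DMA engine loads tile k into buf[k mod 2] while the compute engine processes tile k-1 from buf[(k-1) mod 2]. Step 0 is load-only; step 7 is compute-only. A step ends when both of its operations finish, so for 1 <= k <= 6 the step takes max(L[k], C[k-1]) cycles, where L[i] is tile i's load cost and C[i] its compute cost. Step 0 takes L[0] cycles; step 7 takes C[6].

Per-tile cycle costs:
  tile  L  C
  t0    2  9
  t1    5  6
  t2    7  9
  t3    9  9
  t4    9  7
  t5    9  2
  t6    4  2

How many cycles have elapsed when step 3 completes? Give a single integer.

step 0: L[0]=2 → dur=2, Σ=2 | A=load:t0 B=idle [load-only]
step 1: L[1]=5 C[0]=9 → dur=9, Σ=11 | A=compute:t0 B=load:t1 [compute-bound]
step 2: L[2]=7 C[1]=6 → dur=7, Σ=18 | A=load:t2 B=compute:t1 [load-bound]
step 3: L[3]=9 C[2]=9 → dur=9, Σ=27 | A=compute:t2 B=load:t3 [tied]
step 4: L[4]=9 C[3]=9 → dur=9, Σ=36 | A=load:t4 B=compute:t3 [tied]
step 5: L[5]=9 C[4]=7 → dur=9, Σ=45 | A=compute:t4 B=load:t5 [load-bound]
step 6: L[6]=4 C[5]=2 → dur=4, Σ=49 | A=load:t6 B=compute:t5 [load-bound]
step 7: C[6]=2 → dur=2, Σ=51 | A=compute:t6 B=idle [compute-only]

end_cycle[3] = 27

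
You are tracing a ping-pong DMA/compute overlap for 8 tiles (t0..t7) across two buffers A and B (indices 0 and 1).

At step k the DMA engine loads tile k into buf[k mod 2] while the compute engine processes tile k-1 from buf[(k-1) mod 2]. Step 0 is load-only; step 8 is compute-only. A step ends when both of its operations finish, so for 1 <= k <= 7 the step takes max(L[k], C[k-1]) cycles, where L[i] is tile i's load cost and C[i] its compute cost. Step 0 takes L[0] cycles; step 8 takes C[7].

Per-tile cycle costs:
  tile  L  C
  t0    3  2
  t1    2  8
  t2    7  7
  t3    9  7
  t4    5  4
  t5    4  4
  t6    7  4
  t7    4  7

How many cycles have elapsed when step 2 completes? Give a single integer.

  0. 3=3c; end=3; A:t0 B:-
  1. max(2,2)=2c; end=5; A:t0 B:t1
  2. max(7,8)=8c; end=13; A:t2 B:t1
  3. max(9,7)=9c; end=22; A:t2 B:t3
  4. max(5,7)=7c; end=29; A:t4 B:t3
  5. max(4,4)=4c; end=33; A:t4 B:t5
  6. max(7,4)=7c; end=40; A:t6 B:t5
  7. max(4,4)=4c; end=44; A:t6 B:t7
  8. 7=7c; end=51; A:t6 B:t7

end_cycle[2] = 13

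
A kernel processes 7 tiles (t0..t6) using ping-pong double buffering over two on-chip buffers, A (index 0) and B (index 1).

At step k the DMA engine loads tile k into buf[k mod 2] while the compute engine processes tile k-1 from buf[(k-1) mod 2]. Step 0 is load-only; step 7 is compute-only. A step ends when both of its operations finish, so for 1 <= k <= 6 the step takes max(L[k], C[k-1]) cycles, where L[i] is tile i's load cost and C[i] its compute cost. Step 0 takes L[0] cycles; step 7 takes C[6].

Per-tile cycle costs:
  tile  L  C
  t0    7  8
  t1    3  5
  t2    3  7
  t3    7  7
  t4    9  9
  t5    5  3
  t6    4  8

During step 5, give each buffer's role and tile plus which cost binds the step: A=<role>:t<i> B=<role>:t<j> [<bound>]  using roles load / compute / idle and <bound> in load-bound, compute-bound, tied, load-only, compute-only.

step 5: A=compute:t4 B=load:t5 [compute-bound]

[0] DMA t0→A (7c) ∥ CU idle ⇒ 7c, clock 7
[1] DMA t1→B (3c) ∥ CU A:t0 (8c) ⇒ 8c, clock 15
[2] DMA t2→A (3c) ∥ CU B:t1 (5c) ⇒ 5c, clock 20
[3] DMA t3→B (7c) ∥ CU A:t2 (7c) ⇒ 7c, clock 27
[4] DMA t4→A (9c) ∥ CU B:t3 (7c) ⇒ 9c, clock 36
[5] DMA t5→B (5c) ∥ CU A:t4 (9c) ⇒ 9c, clock 45
[6] DMA t6→A (4c) ∥ CU B:t5 (3c) ⇒ 4c, clock 49
[7] DMA idle ∥ CU A:t6 (8c) ⇒ 8c, clock 57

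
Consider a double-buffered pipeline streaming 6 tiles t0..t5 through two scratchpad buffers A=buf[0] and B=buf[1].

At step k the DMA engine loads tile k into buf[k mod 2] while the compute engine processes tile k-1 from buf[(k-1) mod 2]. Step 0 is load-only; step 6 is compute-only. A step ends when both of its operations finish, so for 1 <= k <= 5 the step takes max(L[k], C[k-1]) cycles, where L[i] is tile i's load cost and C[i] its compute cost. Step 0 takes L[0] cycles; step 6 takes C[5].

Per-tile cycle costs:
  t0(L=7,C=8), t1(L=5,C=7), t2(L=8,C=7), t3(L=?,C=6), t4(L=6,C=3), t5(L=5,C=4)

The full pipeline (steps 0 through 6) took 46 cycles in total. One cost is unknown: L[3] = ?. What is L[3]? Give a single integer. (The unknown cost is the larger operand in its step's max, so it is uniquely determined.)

step 0: dur = L[0]=7 = 7
step 1: dur = max(L[1]=5, C[0]=8) = 8
step 2: dur = max(L[2]=8, C[1]=7) = 8
step 3: dur = max(L[3]=?, C[2]=7) = L[3]  (unknown; binding)
step 4: dur = max(L[4]=6, C[3]=6) = 6
step 5: dur = max(L[5]=5, C[4]=3) = 5
step 6: dur = C[5]=4 = 4
sum of known step durations = 38
dur[3] = total - known = 46 - 38 = 8
L[3] is the binding max in step 3, so L[3] = dur[3] = 8

L[3] = 8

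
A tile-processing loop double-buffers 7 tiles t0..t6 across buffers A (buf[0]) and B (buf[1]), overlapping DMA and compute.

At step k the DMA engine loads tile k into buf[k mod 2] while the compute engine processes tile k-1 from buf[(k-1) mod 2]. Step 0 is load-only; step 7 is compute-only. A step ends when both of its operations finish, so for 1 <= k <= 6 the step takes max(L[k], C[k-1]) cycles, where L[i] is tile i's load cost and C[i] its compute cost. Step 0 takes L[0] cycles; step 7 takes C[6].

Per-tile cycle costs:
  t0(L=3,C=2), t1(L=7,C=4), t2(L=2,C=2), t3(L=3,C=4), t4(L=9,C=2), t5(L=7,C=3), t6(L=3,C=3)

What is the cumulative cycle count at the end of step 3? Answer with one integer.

  0. 3=3c; end=3; A:t0 B:-
  1. max(7,2)=7c; end=10; A:t0 B:t1
  2. max(2,4)=4c; end=14; A:t2 B:t1
  3. max(3,2)=3c; end=17; A:t2 B:t3
  4. max(9,4)=9c; end=26; A:t4 B:t3
  5. max(7,2)=7c; end=33; A:t4 B:t5
  6. max(3,3)=3c; end=36; A:t6 B:t5
  7. 3=3c; end=39; A:t6 B:t5

end_cycle[3] = 17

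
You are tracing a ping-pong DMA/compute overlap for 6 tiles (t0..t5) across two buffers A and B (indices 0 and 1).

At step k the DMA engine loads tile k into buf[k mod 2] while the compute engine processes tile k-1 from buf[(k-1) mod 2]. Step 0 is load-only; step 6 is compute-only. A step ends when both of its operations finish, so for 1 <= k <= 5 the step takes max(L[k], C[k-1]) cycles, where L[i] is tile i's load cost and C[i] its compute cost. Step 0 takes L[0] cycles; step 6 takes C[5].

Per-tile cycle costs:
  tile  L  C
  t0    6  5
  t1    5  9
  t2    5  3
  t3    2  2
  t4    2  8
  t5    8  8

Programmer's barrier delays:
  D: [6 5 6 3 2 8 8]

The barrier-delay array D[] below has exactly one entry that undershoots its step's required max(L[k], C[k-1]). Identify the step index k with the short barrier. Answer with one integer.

hazard at step 2

k=0 barrier L[0]=6→6c, D[0]=6 ok
k=1 barrier max(L[1]=5,C[0]=5)→5c, D[1]=5 ok
k=2 barrier max(L[2]=5,C[1]=9)→9c, D[2]=6 SHORT
k=3 barrier max(L[3]=2,C[2]=3)→3c, D[3]=3 ok
k=4 barrier max(L[4]=2,C[3]=2)→2c, D[4]=2 ok
k=5 barrier max(L[5]=8,C[4]=8)→8c, D[5]=8 ok
k=6 barrier C[5]=8→8c, D[6]=8 ok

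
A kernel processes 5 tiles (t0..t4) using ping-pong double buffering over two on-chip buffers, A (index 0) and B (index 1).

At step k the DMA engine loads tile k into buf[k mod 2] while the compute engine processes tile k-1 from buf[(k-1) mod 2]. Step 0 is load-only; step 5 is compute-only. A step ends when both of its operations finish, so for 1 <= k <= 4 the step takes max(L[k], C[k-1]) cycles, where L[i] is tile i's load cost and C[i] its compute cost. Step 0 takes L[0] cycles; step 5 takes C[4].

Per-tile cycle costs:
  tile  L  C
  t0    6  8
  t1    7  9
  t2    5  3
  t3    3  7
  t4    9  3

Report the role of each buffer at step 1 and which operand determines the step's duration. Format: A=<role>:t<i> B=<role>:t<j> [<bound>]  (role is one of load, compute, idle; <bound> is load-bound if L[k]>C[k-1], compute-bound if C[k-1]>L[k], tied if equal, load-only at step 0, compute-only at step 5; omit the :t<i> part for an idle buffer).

step 1: A=compute:t0 B=load:t1 [compute-bound]

  0. 6=6c; end=6; A:t0 B:-
  1. max(7,8)=8c; end=14; A:t0 B:t1
  2. max(5,9)=9c; end=23; A:t2 B:t1
  3. max(3,3)=3c; end=26; A:t2 B:t3
  4. max(9,7)=9c; end=35; A:t4 B:t3
  5. 3=3c; end=38; A:t4 B:t3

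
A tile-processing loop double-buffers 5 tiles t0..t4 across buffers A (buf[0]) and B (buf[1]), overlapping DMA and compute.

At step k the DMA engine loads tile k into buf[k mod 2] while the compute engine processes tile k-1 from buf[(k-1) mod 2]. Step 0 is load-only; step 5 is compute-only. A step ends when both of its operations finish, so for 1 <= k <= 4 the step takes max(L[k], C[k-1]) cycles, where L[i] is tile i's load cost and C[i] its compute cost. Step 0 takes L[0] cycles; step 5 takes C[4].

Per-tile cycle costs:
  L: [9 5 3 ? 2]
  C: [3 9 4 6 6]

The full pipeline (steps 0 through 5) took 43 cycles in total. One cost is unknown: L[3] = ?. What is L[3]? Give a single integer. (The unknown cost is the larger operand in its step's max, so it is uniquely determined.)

step 0 | dur = L[0]=9 = 9
step 1 | dur = max(L[1]=5, C[0]=3) = 5
step 2 | dur = max(L[2]=3, C[1]=9) = 9
step 3 | dur = max(L[3]=?, C[2]=4) = L[3]  (unknown; binding)
step 4 | dur = max(L[4]=2, C[3]=6) = 6
step 5 | dur = C[4]=6 = 6
sum of known step durations = 35
dur[3] = total - known = 43 - 35 = 8
L[3] is the binding max in step 3, so L[3] = dur[3] = 8

L[3] = 8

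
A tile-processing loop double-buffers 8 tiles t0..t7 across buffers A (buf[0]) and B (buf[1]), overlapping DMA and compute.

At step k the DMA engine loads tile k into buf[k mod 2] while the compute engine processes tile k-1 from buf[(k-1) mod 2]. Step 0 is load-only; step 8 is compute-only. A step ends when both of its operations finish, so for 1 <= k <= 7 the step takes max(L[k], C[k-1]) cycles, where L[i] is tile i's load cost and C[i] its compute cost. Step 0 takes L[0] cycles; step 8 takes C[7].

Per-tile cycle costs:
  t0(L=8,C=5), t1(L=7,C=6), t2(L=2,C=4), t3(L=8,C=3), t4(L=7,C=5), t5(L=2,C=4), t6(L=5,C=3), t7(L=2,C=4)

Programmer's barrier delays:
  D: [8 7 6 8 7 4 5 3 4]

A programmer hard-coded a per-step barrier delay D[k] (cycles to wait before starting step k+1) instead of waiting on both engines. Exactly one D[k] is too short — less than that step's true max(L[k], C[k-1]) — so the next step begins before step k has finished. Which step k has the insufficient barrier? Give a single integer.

step 0: need L[0]=8 = 8; D[0]=8 ok
step 1: need max(L[1]=7,C[0]=5) = 7; D[1]=7 ok
step 2: need max(L[2]=2,C[1]=6) = 6; D[2]=6 ok
step 3: need max(L[3]=8,C[2]=4) = 8; D[3]=8 ok
step 4: need max(L[4]=7,C[3]=3) = 7; D[4]=7 ok
step 5: need max(L[5]=2,C[4]=5) = 5; D[5]=4 SHORT
step 6: need max(L[6]=5,C[5]=4) = 5; D[6]=5 ok
step 7: need max(L[7]=2,C[6]=3) = 3; D[7]=3 ok
step 8: need C[7]=4 = 4; D[8]=4 ok

hazard at step 5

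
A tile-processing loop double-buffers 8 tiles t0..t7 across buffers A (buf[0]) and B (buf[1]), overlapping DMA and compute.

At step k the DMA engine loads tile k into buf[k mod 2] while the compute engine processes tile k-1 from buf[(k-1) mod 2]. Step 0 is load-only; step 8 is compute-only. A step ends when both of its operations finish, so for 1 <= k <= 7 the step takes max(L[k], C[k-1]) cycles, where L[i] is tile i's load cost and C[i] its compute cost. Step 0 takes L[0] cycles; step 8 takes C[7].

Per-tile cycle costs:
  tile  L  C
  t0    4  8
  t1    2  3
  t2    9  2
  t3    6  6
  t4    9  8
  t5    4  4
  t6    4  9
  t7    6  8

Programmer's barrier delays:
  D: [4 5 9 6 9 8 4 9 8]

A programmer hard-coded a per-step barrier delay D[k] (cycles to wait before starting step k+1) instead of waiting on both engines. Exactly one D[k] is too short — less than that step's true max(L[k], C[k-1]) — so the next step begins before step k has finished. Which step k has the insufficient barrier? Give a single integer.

hazard at step 1

step 0: need L[0]=4 = 4; D[0]=4 ok
step 1: need max(L[1]=2,C[0]=8) = 8; D[1]=5 SHORT
step 2: need max(L[2]=9,C[1]=3) = 9; D[2]=9 ok
step 3: need max(L[3]=6,C[2]=2) = 6; D[3]=6 ok
step 4: need max(L[4]=9,C[3]=6) = 9; D[4]=9 ok
step 5: need max(L[5]=4,C[4]=8) = 8; D[5]=8 ok
step 6: need max(L[6]=4,C[5]=4) = 4; D[6]=4 ok
step 7: need max(L[7]=6,C[6]=9) = 9; D[7]=9 ok
step 8: need C[7]=8 = 8; D[8]=8 ok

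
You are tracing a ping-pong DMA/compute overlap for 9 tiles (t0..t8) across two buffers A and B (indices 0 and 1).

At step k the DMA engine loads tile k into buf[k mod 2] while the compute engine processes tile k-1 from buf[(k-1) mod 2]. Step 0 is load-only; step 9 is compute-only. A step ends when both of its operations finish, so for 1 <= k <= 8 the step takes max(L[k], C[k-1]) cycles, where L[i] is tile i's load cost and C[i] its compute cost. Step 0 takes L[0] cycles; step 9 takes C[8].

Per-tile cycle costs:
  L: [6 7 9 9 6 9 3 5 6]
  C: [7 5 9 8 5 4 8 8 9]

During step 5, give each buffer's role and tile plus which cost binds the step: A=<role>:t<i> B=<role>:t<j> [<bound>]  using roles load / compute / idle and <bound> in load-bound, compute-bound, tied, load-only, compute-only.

step 5: A=compute:t4 B=load:t5 [load-bound]

  0. 6=6c; end=6; A:t0 B:-
  1. max(7,7)=7c; end=13; A:t0 B:t1
  2. max(9,5)=9c; end=22; A:t2 B:t1
  3. max(9,9)=9c; end=31; A:t2 B:t3
  4. max(6,8)=8c; end=39; A:t4 B:t3
  5. max(9,5)=9c; end=48; A:t4 B:t5
  6. max(3,4)=4c; end=52; A:t6 B:t5
  7. max(5,8)=8c; end=60; A:t6 B:t7
  8. max(6,8)=8c; end=68; A:t8 B:t7
  9. 9=9c; end=77; A:t8 B:t7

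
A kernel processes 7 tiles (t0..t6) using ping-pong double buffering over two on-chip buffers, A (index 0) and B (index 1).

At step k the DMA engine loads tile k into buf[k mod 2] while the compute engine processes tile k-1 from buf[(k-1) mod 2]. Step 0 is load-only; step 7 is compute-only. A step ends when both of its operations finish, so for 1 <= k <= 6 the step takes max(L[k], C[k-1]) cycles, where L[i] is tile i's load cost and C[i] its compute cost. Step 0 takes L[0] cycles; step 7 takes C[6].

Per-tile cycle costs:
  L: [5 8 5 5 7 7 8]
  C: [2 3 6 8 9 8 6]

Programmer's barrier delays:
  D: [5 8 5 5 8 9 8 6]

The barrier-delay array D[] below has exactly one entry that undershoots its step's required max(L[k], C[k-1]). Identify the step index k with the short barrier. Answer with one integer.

hazard at step 3

[0] required=L[0]=5=5 vs D=5 ok
[1] required=max(L[1]=8,C[0]=2)=8 vs D=8 ok
[2] required=max(L[2]=5,C[1]=3)=5 vs D=5 ok
[3] required=max(L[3]=5,C[2]=6)=6 vs D=5 SHORT
[4] required=max(L[4]=7,C[3]=8)=8 vs D=8 ok
[5] required=max(L[5]=7,C[4]=9)=9 vs D=9 ok
[6] required=max(L[6]=8,C[5]=8)=8 vs D=8 ok
[7] required=C[6]=6=6 vs D=6 ok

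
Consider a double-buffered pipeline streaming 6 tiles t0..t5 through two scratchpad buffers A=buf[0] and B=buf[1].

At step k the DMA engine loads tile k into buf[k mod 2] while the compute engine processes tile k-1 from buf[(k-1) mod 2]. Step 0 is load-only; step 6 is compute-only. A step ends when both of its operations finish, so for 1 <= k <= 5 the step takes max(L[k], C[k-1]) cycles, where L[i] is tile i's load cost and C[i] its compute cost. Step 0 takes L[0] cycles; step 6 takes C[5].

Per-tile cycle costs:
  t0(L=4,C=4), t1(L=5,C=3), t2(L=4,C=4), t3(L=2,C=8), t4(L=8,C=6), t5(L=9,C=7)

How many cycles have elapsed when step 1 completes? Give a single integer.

[0] DMA t0→A (4c) ∥ CU idle ⇒ 4c, clock 4
[1] DMA t1→B (5c) ∥ CU A:t0 (4c) ⇒ 5c, clock 9
[2] DMA t2→A (4c) ∥ CU B:t1 (3c) ⇒ 4c, clock 13
[3] DMA t3→B (2c) ∥ CU A:t2 (4c) ⇒ 4c, clock 17
[4] DMA t4→A (8c) ∥ CU B:t3 (8c) ⇒ 8c, clock 25
[5] DMA t5→B (9c) ∥ CU A:t4 (6c) ⇒ 9c, clock 34
[6] DMA idle ∥ CU B:t5 (7c) ⇒ 7c, clock 41

end_cycle[1] = 9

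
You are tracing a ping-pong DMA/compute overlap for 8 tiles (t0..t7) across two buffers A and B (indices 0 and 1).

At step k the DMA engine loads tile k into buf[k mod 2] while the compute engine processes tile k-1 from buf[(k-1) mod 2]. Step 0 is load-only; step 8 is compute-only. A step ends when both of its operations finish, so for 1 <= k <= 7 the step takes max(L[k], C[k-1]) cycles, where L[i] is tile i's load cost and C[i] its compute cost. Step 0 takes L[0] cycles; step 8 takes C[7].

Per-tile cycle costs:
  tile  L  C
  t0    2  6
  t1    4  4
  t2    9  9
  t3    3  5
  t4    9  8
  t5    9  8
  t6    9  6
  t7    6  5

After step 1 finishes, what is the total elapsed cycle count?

k=0 load=t0/2c comp=- wait=2 total=2
k=1 load=t1/4c comp=t0/6c wait=6 total=8
k=2 load=t2/9c comp=t1/4c wait=9 total=17
k=3 load=t3/3c comp=t2/9c wait=9 total=26
k=4 load=t4/9c comp=t3/5c wait=9 total=35
k=5 load=t5/9c comp=t4/8c wait=9 total=44
k=6 load=t6/9c comp=t5/8c wait=9 total=53
k=7 load=t7/6c comp=t6/6c wait=6 total=59
k=8 load=- comp=t7/5c wait=5 total=64

end_cycle[1] = 8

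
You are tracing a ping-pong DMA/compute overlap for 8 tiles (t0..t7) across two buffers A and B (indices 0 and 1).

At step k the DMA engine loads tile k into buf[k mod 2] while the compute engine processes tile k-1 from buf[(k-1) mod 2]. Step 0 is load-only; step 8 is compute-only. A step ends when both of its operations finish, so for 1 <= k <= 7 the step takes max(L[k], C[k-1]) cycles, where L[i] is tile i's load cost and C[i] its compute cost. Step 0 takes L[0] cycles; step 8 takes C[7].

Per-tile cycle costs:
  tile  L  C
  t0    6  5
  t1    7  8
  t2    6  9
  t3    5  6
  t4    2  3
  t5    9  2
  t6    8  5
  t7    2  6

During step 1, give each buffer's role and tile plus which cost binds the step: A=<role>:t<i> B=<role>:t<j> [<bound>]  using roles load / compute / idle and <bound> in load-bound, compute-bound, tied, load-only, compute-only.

step 1: A=compute:t0 B=load:t1 [load-bound]

k=0 load=t0/6c comp=- wait=6 total=6
k=1 load=t1/7c comp=t0/5c wait=7 total=13
k=2 load=t2/6c comp=t1/8c wait=8 total=21
k=3 load=t3/5c comp=t2/9c wait=9 total=30
k=4 load=t4/2c comp=t3/6c wait=6 total=36
k=5 load=t5/9c comp=t4/3c wait=9 total=45
k=6 load=t6/8c comp=t5/2c wait=8 total=53
k=7 load=t7/2c comp=t6/5c wait=5 total=58
k=8 load=- comp=t7/6c wait=6 total=64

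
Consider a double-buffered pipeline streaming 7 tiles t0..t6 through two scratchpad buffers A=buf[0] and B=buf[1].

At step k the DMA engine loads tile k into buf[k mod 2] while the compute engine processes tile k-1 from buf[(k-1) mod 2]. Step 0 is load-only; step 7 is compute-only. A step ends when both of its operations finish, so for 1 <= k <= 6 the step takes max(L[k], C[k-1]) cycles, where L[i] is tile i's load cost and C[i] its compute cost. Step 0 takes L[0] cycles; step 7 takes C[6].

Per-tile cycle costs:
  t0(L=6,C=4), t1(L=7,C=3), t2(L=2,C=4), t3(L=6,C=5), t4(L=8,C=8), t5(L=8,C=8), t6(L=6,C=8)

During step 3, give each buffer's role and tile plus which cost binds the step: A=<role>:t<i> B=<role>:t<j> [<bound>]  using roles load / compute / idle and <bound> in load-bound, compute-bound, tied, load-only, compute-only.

step 3: A=compute:t2 B=load:t3 [load-bound]

k=0 load=t0/6c comp=- wait=6 total=6
k=1 load=t1/7c comp=t0/4c wait=7 total=13
k=2 load=t2/2c comp=t1/3c wait=3 total=16
k=3 load=t3/6c comp=t2/4c wait=6 total=22
k=4 load=t4/8c comp=t3/5c wait=8 total=30
k=5 load=t5/8c comp=t4/8c wait=8 total=38
k=6 load=t6/6c comp=t5/8c wait=8 total=46
k=7 load=- comp=t6/8c wait=8 total=54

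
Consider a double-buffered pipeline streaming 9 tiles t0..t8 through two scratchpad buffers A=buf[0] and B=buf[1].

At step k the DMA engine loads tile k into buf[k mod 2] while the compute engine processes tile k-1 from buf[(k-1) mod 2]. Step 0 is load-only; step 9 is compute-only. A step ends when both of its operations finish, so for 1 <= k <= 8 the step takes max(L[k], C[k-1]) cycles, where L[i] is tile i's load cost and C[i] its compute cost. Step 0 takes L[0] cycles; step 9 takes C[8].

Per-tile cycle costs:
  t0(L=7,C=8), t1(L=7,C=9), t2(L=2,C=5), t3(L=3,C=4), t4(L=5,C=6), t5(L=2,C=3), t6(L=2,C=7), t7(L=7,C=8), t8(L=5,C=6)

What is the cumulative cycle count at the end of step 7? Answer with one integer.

step 0: L[0]=7 → dur=7, Σ=7 | A=load:t0 B=idle [load-only]
step 1: L[1]=7 C[0]=8 → dur=8, Σ=15 | A=compute:t0 B=load:t1 [compute-bound]
step 2: L[2]=2 C[1]=9 → dur=9, Σ=24 | A=load:t2 B=compute:t1 [compute-bound]
step 3: L[3]=3 C[2]=5 → dur=5, Σ=29 | A=compute:t2 B=load:t3 [compute-bound]
step 4: L[4]=5 C[3]=4 → dur=5, Σ=34 | A=load:t4 B=compute:t3 [load-bound]
step 5: L[5]=2 C[4]=6 → dur=6, Σ=40 | A=compute:t4 B=load:t5 [compute-bound]
step 6: L[6]=2 C[5]=3 → dur=3, Σ=43 | A=load:t6 B=compute:t5 [compute-bound]
step 7: L[7]=7 C[6]=7 → dur=7, Σ=50 | A=compute:t6 B=load:t7 [tied]
step 8: L[8]=5 C[7]=8 → dur=8, Σ=58 | A=load:t8 B=compute:t7 [compute-bound]
step 9: C[8]=6 → dur=6, Σ=64 | A=compute:t8 B=idle [compute-only]

end_cycle[7] = 50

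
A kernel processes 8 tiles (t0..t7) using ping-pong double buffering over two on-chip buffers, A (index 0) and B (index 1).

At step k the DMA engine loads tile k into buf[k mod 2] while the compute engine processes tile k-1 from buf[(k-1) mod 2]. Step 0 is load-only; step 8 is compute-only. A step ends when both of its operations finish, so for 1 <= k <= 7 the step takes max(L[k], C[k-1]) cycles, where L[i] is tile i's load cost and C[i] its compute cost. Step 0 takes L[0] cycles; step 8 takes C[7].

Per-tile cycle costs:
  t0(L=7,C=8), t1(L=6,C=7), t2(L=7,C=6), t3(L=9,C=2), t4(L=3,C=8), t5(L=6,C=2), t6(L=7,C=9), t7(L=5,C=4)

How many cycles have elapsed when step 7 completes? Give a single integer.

k=0 load=t0/7c comp=- wait=7 total=7
k=1 load=t1/6c comp=t0/8c wait=8 total=15
k=2 load=t2/7c comp=t1/7c wait=7 total=22
k=3 load=t3/9c comp=t2/6c wait=9 total=31
k=4 load=t4/3c comp=t3/2c wait=3 total=34
k=5 load=t5/6c comp=t4/8c wait=8 total=42
k=6 load=t6/7c comp=t5/2c wait=7 total=49
k=7 load=t7/5c comp=t6/9c wait=9 total=58
k=8 load=- comp=t7/4c wait=4 total=62

end_cycle[7] = 58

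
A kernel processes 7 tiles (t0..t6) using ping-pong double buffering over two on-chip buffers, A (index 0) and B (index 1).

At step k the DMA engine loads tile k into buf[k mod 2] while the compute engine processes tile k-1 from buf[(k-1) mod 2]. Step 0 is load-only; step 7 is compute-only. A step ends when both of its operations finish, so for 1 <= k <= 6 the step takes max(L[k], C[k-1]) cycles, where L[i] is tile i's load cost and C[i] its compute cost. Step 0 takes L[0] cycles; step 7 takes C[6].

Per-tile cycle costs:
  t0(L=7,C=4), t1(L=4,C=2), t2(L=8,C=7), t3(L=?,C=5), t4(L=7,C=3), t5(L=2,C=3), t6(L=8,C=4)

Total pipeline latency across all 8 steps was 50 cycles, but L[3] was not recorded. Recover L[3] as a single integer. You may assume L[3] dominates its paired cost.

step 0: dur = L[0]=7 = 7
step 1: dur = max(L[1]=4, C[0]=4) = 4
step 2: dur = max(L[2]=8, C[1]=2) = 8
step 3: dur = max(L[3]=?, C[2]=7) = L[3]  (unknown; binding)
step 4: dur = max(L[4]=7, C[3]=5) = 7
step 5: dur = max(L[5]=2, C[4]=3) = 3
step 6: dur = max(L[6]=8, C[5]=3) = 8
step 7: dur = C[6]=4 = 4
sum of known step durations = 41
dur[3] = total - known = 50 - 41 = 9
L[3] is the binding max in step 3, so L[3] = dur[3] = 9

L[3] = 9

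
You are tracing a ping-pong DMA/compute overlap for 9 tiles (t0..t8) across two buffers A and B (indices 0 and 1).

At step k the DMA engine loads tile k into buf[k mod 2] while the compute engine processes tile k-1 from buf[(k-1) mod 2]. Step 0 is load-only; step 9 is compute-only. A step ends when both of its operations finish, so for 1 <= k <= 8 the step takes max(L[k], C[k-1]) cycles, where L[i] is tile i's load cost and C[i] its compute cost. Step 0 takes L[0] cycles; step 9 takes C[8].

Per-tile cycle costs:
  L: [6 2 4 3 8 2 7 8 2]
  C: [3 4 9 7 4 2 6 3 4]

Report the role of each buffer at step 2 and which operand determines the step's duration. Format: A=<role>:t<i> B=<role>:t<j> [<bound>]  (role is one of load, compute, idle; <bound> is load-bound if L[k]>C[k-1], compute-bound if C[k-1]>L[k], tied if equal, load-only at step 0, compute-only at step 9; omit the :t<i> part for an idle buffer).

step 2: A=load:t2 B=compute:t1 [tied]

step 0: L[0]=6 → dur=6, Σ=6 | A=load:t0 B=idle [load-only]
step 1: L[1]=2 C[0]=3 → dur=3, Σ=9 | A=compute:t0 B=load:t1 [compute-bound]
step 2: L[2]=4 C[1]=4 → dur=4, Σ=13 | A=load:t2 B=compute:t1 [tied]
step 3: L[3]=3 C[2]=9 → dur=9, Σ=22 | A=compute:t2 B=load:t3 [compute-bound]
step 4: L[4]=8 C[3]=7 → dur=8, Σ=30 | A=load:t4 B=compute:t3 [load-bound]
step 5: L[5]=2 C[4]=4 → dur=4, Σ=34 | A=compute:t4 B=load:t5 [compute-bound]
step 6: L[6]=7 C[5]=2 → dur=7, Σ=41 | A=load:t6 B=compute:t5 [load-bound]
step 7: L[7]=8 C[6]=6 → dur=8, Σ=49 | A=compute:t6 B=load:t7 [load-bound]
step 8: L[8]=2 C[7]=3 → dur=3, Σ=52 | A=load:t8 B=compute:t7 [compute-bound]
step 9: C[8]=4 → dur=4, Σ=56 | A=compute:t8 B=idle [compute-only]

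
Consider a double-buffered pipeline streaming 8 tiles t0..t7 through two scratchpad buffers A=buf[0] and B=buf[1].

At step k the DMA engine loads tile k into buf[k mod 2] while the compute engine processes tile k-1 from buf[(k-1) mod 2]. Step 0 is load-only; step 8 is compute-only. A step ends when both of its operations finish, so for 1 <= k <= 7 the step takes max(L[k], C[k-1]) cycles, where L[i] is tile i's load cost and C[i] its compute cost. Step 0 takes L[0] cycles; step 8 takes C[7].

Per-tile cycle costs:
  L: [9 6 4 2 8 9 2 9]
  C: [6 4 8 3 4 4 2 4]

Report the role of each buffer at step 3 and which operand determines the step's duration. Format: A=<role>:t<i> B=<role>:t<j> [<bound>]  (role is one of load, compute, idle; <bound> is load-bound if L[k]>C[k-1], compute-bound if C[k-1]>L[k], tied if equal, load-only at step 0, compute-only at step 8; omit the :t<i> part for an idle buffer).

step 3: A=compute:t2 B=load:t3 [compute-bound]

step 0: L[0]=9 → dur=9, Σ=9 | A=load:t0 B=idle [load-only]
step 1: L[1]=6 C[0]=6 → dur=6, Σ=15 | A=compute:t0 B=load:t1 [tied]
step 2: L[2]=4 C[1]=4 → dur=4, Σ=19 | A=load:t2 B=compute:t1 [tied]
step 3: L[3]=2 C[2]=8 → dur=8, Σ=27 | A=compute:t2 B=load:t3 [compute-bound]
step 4: L[4]=8 C[3]=3 → dur=8, Σ=35 | A=load:t4 B=compute:t3 [load-bound]
step 5: L[5]=9 C[4]=4 → dur=9, Σ=44 | A=compute:t4 B=load:t5 [load-bound]
step 6: L[6]=2 C[5]=4 → dur=4, Σ=48 | A=load:t6 B=compute:t5 [compute-bound]
step 7: L[7]=9 C[6]=2 → dur=9, Σ=57 | A=compute:t6 B=load:t7 [load-bound]
step 8: C[7]=4 → dur=4, Σ=61 | A=idle B=compute:t7 [compute-only]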